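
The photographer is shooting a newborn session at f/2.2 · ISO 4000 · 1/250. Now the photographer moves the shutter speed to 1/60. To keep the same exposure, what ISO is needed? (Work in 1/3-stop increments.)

Shutter speed: 1/250 → 1/200 → 1/160 → 1/125 → 1/100 → 1/80 → 1/60 — 2 stops longer (brighter).
Need 2 stops darker from the ISO: 4000 → 3200 → 2500 → 2000 → 1600 → 1250 → 1000.

ISO 1000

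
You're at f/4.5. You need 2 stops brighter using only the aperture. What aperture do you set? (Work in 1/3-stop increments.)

f/2.2

Aperture: f/4.5 → f/4 → f/3.5 → f/3.2 → f/2.8 → f/2.5 → f/2.2 — 2 stops wider (brighter).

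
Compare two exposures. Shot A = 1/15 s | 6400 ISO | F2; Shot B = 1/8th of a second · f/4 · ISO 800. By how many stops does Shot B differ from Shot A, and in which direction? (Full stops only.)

Aperture: f/2 → f/2.8 → f/4 — 2 stops smaller aperture (darker).
Shutter speed: 1/15 → 1/8 — 1 stop slower (brighter).
ISO: 6400 → 3200 → 1600 → 800 — 3 stops dropped (darker).
Net: −2 +1 −3 = −4 stops.

4 stops darker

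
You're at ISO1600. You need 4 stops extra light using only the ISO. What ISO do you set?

ISO: 1600 → 3200 → 6400 → 12800 → 25600 — 4 stops higher (brighter).

ISO 25600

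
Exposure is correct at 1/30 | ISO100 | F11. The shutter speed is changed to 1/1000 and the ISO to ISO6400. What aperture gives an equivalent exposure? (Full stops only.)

f/16

Shutter speed: 1/30 → 1/60 → 1/125 → 1/250 → 1/500 → 1/1000 — 5 stops shorter (darker).
ISO: 100 → 200 → 400 → 800 → 1600 → 3200 → 6400 — 6 stops higher (brighter).
Net change so far: 1 stop brighter. Offset with the aperture: f/11 → f/16.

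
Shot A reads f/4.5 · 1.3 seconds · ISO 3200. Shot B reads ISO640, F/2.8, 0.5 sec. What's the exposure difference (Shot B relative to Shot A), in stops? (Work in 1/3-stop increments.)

2 1/3 stops darker

Aperture: f/4.5 → f/4 → f/3.5 → f/3.2 → f/2.8 — 1 1/3 stops wider (brighter).
Shutter speed: 1.3 → 1 → 0.8 → 0.6 → 0.5 — 1 1/3 stops shorter (darker).
ISO: 3200 → 2500 → 2000 → 1600 → 1250 → 1000 → 800 → 640 — 2 1/3 stops dropped (darker).
Net: +1 1/3 −1 1/3 −2 1/3 = −2 1/3 stops.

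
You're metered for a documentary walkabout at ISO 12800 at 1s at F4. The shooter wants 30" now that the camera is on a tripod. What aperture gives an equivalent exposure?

Shutter speed: 1 → 2 → 4 → 8 → 15 → 30 — 5 stops longer (brighter).
Need 5 stops darker from the aperture: f/4 → f/5.6 → f/8 → f/11 → f/16 → f/22.

f/22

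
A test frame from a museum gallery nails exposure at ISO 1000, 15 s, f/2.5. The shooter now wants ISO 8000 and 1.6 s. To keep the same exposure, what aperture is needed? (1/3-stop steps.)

f/2.2

ISO: 1000 → 1250 → 1600 → 2000 → 2500 → 3200 → 4000 → 5000 → 6400 → 8000 — 3 stops higher (brighter).
Shutter speed: 15 → 13 → 10 → 8 → 6 → 5 → 4 → 3.2 → 2.5 → 2 → 1.6 — 3 1/3 stops faster (darker).
Net change so far: 1/3 stop darker. Offset with the aperture: f/2.5 → f/2.2.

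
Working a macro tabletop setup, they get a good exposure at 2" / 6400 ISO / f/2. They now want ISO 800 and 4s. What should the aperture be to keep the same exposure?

ISO: 6400 → 3200 → 1600 → 800 — 3 stops dropped (darker).
Shutter speed: 2 → 4 — 1 stop longer (brighter).
Net change so far: 2 stops darker. Offset with the aperture: f/2 → f/1.4 → f/1.0.

f/1.0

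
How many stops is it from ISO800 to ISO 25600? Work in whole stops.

800 → 1600 → 3200 → 6400 → 12800 → 25600 — count the steps: 5 stops.

5 stops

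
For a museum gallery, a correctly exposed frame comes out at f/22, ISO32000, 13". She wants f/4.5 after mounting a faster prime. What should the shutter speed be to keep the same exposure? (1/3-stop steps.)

0.5 s

Aperture: f/22 → f/20 → f/18 → f/16 → f/14 → f/13 → f/11 → f/10 → f/9 → f/8 → f/7.1 → f/6.3 → f/5.6 → f/5 → f/4.5 — 4 2/3 stops larger aperture (brighter).
Need 4 2/3 stops darker from the shutter speed: 13 → 10 → 8 → 6 → 5 → 4 → 3.2 → 2.5 → 2 → 1.6 → 1.3 → 1 → 0.8 → 0.6 → 0.5.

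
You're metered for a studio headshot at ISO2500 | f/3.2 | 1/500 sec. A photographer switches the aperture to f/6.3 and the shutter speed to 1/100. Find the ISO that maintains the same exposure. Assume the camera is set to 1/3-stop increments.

Aperture: f/3.2 → f/3.5 → f/4 → f/4.5 → f/5 → f/5.6 → f/6.3 — 2 stops smaller aperture (darker).
Shutter speed: 1/500 → 1/400 → 1/320 → 1/250 → 1/200 → 1/160 → 1/125 → 1/100 — 2 1/3 stops slower (brighter).
Net change so far: 1/3 stop brighter. Offset with the ISO: 2500 → 2000.

ISO 2000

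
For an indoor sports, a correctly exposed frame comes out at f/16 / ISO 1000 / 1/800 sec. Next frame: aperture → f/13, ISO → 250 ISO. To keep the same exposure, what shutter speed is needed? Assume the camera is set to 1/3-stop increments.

1/320s

Aperture: f/16 → f/14 → f/13 — 2/3 stop opened up (brighter).
ISO: 1000 → 800 → 640 → 500 → 400 → 320 → 250 — 2 stops dropped (darker).
Net change so far: 1 1/3 stops darker. Offset with the shutter speed: 1/800 → 1/640 → 1/500 → 1/400 → 1/320.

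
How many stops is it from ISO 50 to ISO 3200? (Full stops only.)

6 stops

50 → 100 → 200 → 400 → 800 → 1600 → 3200 — count the steps: 6 stops.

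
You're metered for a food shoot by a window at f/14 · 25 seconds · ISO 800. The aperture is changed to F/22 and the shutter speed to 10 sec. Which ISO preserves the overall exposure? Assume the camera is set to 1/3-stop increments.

ISO 5000

Aperture: f/14 → f/16 → f/18 → f/20 → f/22 — 1 1/3 stops stopped down (darker).
Shutter speed: 25 → 20 → 15 → 13 → 10 — 1 1/3 stops faster (darker).
Net change so far: 2 2/3 stops darker. Offset with the ISO: 800 → 1000 → 1250 → 1600 → 2000 → 2500 → 3200 → 4000 → 5000.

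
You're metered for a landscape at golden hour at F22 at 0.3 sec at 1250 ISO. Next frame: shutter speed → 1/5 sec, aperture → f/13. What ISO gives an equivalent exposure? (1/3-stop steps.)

ISO 640

Shutter speed: 0.3 → 1/4 → 1/5 — 2/3 stop shorter (darker).
Aperture: f/22 → f/20 → f/18 → f/16 → f/14 → f/13 — 1 2/3 stops wider (brighter).
Net change so far: 1 stop brighter. Offset with the ISO: 1250 → 1000 → 800 → 640.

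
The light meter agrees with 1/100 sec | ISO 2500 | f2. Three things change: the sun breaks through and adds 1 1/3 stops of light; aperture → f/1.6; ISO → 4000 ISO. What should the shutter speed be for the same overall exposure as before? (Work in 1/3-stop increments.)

1/640s

Scene light: 1 1/3 stops brighter.
Aperture: f/2 → f/1.8 → f/1.6 — 2/3 stop wider (brighter).
ISO: 2500 → 3200 → 4000 — 2/3 stop higher (brighter).
Net so far: 2 2/3 stops brighter. Shutter speed: 1/100 → 1/125 → 1/160 → 1/200 → 1/250 → 1/320 → 1/400 → 1/500 → 1/640.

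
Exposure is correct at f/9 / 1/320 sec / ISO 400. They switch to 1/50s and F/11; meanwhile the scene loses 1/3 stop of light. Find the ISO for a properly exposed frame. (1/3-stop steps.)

ISO 125

Scene light: 1/3 stop darker.
Shutter speed: 1/320 → 1/250 → 1/200 → 1/160 → 1/125 → 1/100 → 1/80 → 1/60 → 1/50 — 2 2/3 stops longer (brighter).
Aperture: f/9 → f/10 → f/11 — 2/3 stop smaller aperture (darker).
Net so far: 1 2/3 stops brighter. ISO: 400 → 320 → 250 → 200 → 160 → 125.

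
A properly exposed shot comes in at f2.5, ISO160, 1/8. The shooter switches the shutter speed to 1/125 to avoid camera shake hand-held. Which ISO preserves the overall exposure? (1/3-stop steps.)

ISO 2500

Shutter speed: 1/8 → 1/10 → 1/13 → 1/15 → 1/20 → 1/25 → 1/30 → 1/40 → 1/50 → 1/60 → 1/80 → 1/100 → 1/125 — 4 stops faster (darker).
Need 4 stops brighter from the ISO: 160 → 200 → 250 → 320 → 400 → 500 → 640 → 800 → 1000 → 1250 → 1600 → 2000 → 2500.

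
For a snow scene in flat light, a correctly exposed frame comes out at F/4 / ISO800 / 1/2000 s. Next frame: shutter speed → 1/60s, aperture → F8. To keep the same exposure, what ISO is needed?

Shutter speed: 1/2000 → 1/1000 → 1/500 → 1/250 → 1/125 → 1/60 — 5 stops slower (brighter).
Aperture: f/4 → f/5.6 → f/8 — 2 stops narrower (darker).
Net change so far: 3 stops brighter. Offset with the ISO: 800 → 400 → 200 → 100.

ISO 100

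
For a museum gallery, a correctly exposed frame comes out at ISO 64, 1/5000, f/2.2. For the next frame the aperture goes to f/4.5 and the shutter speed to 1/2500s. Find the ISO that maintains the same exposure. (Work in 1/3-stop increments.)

Aperture: f/2.2 → f/2.5 → f/2.8 → f/3.2 → f/3.5 → f/4 → f/4.5 — 2 stops stopped down (darker).
Shutter speed: 1/5000 → 1/4000 → 1/3200 → 1/2500 — 1 stop longer (brighter).
Net change so far: 1 stop darker. Offset with the ISO: 64 → 80 → 100 → 125.

ISO 125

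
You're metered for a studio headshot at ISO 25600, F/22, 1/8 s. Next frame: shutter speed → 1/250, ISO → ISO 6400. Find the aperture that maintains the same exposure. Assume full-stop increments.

f/2

Shutter speed: 1/8 → 1/15 → 1/30 → 1/60 → 1/125 → 1/250 — 5 stops shorter (darker).
ISO: 25600 → 12800 → 6400 — 2 stops dropped (darker).
Net change so far: 7 stops darker. Offset with the aperture: f/22 → f/16 → f/11 → f/8 → f/5.6 → f/4 → f/2.8 → f/2.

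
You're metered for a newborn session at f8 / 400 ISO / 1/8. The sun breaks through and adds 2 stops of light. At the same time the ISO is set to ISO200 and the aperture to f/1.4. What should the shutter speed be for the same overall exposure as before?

Scene light: 2 stops brighter.
ISO: 400 → 200 — 1 stop dropped (darker).
Aperture: f/8 → f/5.6 → f/4 → f/2.8 → f/2 → f/1.4 — 5 stops opened up (brighter).
Net so far: 6 stops brighter. Shutter speed: 1/8 → 1/15 → 1/30 → 1/60 → 1/125 → 1/250 → 1/500.

1/500s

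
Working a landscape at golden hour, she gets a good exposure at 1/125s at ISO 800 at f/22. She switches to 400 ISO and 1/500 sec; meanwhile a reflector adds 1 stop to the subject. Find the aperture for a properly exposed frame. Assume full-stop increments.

f/11

Scene light: 1 stop brighter.
ISO: 800 → 400 — 1 stop dropped (darker).
Shutter speed: 1/125 → 1/250 → 1/500 — 2 stops shorter (darker).
Net so far: 2 stops darker. Aperture: f/22 → f/16 → f/11.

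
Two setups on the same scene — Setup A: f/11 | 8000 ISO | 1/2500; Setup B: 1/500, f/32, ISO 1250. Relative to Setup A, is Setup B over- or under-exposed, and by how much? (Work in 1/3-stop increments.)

Aperture: f/11 → f/13 → f/14 → f/16 → f/18 → f/20 → f/22 → f/25 → f/29 → f/32 — 3 stops smaller aperture (darker).
Shutter speed: 1/2500 → 1/2000 → 1/1600 → 1/1250 → 1/1000 → 1/800 → 1/640 → 1/500 — 2 1/3 stops slower (brighter).
ISO: 8000 → 6400 → 5000 → 4000 → 3200 → 2500 → 2000 → 1600 → 1250 — 2 2/3 stops dropped (darker).
Net: −3 +2 1/3 −2 2/3 = −3 1/3 stops.

3 1/3 stops darker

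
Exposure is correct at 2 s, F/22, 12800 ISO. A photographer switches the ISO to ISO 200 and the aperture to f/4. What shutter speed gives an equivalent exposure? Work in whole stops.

4 s

ISO: 12800 → 6400 → 3200 → 1600 → 800 → 400 → 200 — 6 stops lower (darker).
Aperture: f/22 → f/16 → f/11 → f/8 → f/5.6 → f/4 — 5 stops wider (brighter).
Net change so far: 1 stop darker. Offset with the shutter speed: 2 → 4.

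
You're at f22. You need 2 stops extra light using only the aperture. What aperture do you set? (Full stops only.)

f/11

Aperture: f/22 → f/16 → f/11 — 2 stops larger aperture (brighter).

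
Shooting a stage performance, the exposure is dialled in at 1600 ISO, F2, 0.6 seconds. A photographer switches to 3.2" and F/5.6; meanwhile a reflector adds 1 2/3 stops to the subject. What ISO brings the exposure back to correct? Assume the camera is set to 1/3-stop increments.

ISO 800

Scene light: 1 2/3 stops brighter.
Shutter speed: 0.6 → 0.8 → 1 → 1.3 → 1.6 → 2 → 2.5 → 3.2 — 2 1/3 stops slower (brighter).
Aperture: f/2 → f/2.2 → f/2.5 → f/2.8 → f/3.2 → f/3.5 → f/4 → f/4.5 → f/5 → f/5.6 — 3 stops narrower (darker).
Net so far: 1 stop brighter. ISO: 1600 → 1250 → 1000 → 800.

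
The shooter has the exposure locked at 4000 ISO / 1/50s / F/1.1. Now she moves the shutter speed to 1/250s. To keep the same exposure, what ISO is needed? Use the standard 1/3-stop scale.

ISO 20000

Shutter speed: 1/50 → 1/60 → 1/80 → 1/100 → 1/125 → 1/160 → 1/200 → 1/250 — 2 1/3 stops faster (darker).
Need 2 1/3 stops brighter from the ISO: 4000 → 5000 → 6400 → 8000 → 10000 → 12800 → 16000 → 20000.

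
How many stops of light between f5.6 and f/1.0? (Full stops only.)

f/5.6 → f/4 → f/2.8 → f/2 → f/1.4 → f/1.0 — count the steps: 5 stops.

5 stops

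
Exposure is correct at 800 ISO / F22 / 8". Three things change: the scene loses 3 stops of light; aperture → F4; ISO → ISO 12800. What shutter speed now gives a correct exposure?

Scene light: 3 stops darker.
Aperture: f/22 → f/16 → f/11 → f/8 → f/5.6 → f/4 — 5 stops opened up (brighter).
ISO: 800 → 1600 → 3200 → 6400 → 12800 — 4 stops higher (brighter).
Net so far: 6 stops brighter. Shutter speed: 8 → 4 → 2 → 1 → 1/2 → 1/4 → 1/8.

1/8s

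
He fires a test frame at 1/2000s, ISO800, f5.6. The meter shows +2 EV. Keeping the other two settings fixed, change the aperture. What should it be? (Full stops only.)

Overexposed by 2 stops → need 2 stops darker.
Aperture: f/5.6 → f/8 → f/11.

f/11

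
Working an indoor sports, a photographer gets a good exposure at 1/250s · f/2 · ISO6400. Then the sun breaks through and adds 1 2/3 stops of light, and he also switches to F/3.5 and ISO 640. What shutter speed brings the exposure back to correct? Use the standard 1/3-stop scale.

Scene light: 1 2/3 stops brighter.
Aperture: f/2 → f/2.2 → f/2.5 → f/2.8 → f/3.2 → f/3.5 — 1 2/3 stops smaller aperture (darker).
ISO: 6400 → 5000 → 4000 → 3200 → 2500 → 2000 → 1600 → 1250 → 1000 → 800 → 640 — 3 1/3 stops dropped (darker).
Net so far: 3 1/3 stops darker. Shutter speed: 1/250 → 1/200 → 1/160 → 1/125 → 1/100 → 1/80 → 1/60 → 1/50 → 1/40 → 1/30 → 1/25.

1/25s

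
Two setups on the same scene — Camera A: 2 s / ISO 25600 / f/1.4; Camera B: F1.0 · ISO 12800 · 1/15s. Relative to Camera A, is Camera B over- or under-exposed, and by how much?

5 stops darker

Aperture: f/1.4 → f/1.0 — 1 stop wider (brighter).
Shutter speed: 2 → 1 → 1/2 → 1/4 → 1/8 → 1/15 — 5 stops shorter (darker).
ISO: 25600 → 12800 — 1 stop lower (darker).
Net: +1 −5 −1 = −5 stops.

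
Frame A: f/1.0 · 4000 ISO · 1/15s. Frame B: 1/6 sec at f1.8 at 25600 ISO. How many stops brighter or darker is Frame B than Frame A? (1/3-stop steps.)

Aperture: f/1.0 → f/1.1 → f/1.2 → f/1.4 → f/1.6 → f/1.8 — 1 2/3 stops narrower (darker).
Shutter speed: 1/15 → 1/13 → 1/10 → 1/8 → 1/6 — 1 1/3 stops slower (brighter).
ISO: 4000 → 5000 → 6400 → 8000 → 10000 → 12800 → 16000 → 20000 → 25600 — 2 2/3 stops raised (brighter).
Net: −1 2/3 +1 1/3 +2 2/3 = +2 1/3 stops.

2 1/3 stops brighter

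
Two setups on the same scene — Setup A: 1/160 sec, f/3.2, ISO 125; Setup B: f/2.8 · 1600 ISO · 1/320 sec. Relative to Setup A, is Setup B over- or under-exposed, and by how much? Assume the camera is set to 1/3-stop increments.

Aperture: f/3.2 → f/2.8 — 1/3 stop larger aperture (brighter).
Shutter speed: 1/160 → 1/200 → 1/250 → 1/320 — 1 stop faster (darker).
ISO: 125 → 160 → 200 → 250 → 320 → 400 → 500 → 640 → 800 → 1000 → 1250 → 1600 — 3 2/3 stops raised (brighter).
Net: +1/3 −1 +3 2/3 = +3 stops.

3 stops brighter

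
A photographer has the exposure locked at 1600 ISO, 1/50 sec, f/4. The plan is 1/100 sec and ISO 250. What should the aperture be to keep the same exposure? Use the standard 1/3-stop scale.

f/1.1

Shutter speed: 1/50 → 1/60 → 1/80 → 1/100 — 1 stop shorter (darker).
ISO: 1600 → 1250 → 1000 → 800 → 640 → 500 → 400 → 320 → 250 — 2 2/3 stops lower (darker).
Net change so far: 3 2/3 stops darker. Offset with the aperture: f/4 → f/3.5 → f/3.2 → f/2.8 → f/2.5 → f/2.2 → f/2 → f/1.8 → f/1.6 → f/1.4 → f/1.2 → f/1.1.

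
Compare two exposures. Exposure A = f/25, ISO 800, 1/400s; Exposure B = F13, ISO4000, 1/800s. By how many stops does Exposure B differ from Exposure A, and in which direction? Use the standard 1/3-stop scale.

3 1/3 stops brighter

Aperture: f/25 → f/22 → f/20 → f/18 → f/16 → f/14 → f/13 — 2 stops wider (brighter).
Shutter speed: 1/400 → 1/500 → 1/640 → 1/800 — 1 stop shorter (darker).
ISO: 800 → 1000 → 1250 → 1600 → 2000 → 2500 → 3200 → 4000 — 2 1/3 stops higher (brighter).
Net: +2 −1 +2 1/3 = +3 1/3 stops.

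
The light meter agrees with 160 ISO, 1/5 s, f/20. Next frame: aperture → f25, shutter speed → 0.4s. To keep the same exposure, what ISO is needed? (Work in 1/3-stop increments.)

ISO 125

Aperture: f/20 → f/22 → f/25 — 2/3 stop narrower (darker).
Shutter speed: 1/5 → 1/4 → 0.3 → 0.4 — 1 stop slower (brighter).
Net change so far: 1/3 stop brighter. Offset with the ISO: 160 → 125.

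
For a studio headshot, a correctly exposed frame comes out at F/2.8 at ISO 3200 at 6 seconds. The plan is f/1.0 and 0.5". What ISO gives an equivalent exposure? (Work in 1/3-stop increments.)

ISO 5000

Aperture: f/2.8 → f/2.5 → f/2.2 → f/2 → f/1.8 → f/1.6 → f/1.4 → f/1.2 → f/1.1 → f/1.0 — 3 stops opened up (brighter).
Shutter speed: 6 → 5 → 4 → 3.2 → 2.5 → 2 → 1.6 → 1.3 → 1 → 0.8 → 0.6 → 0.5 — 3 2/3 stops faster (darker).
Net change so far: 2/3 stop darker. Offset with the ISO: 3200 → 4000 → 5000.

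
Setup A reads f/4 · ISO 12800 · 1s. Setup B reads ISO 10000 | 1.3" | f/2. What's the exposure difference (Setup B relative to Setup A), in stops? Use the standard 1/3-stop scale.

2 stops brighter

Aperture: f/4 → f/3.5 → f/3.2 → f/2.8 → f/2.5 → f/2.2 → f/2 — 2 stops larger aperture (brighter).
Shutter speed: 1 → 1.3 — 1/3 stop longer (brighter).
ISO: 12800 → 10000 — 1/3 stop dropped (darker).
Net: +2 +1/3 −1/3 = +2 stops.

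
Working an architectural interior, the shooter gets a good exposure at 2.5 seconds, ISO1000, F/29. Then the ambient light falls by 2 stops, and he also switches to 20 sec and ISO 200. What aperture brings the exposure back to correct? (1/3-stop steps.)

Scene light: 2 stops darker.
Shutter speed: 2.5 → 3.2 → 4 → 5 → 6 → 8 → 10 → 13 → 15 → 20 — 3 stops slower (brighter).
ISO: 1000 → 800 → 640 → 500 → 400 → 320 → 250 → 200 — 2 1/3 stops lower (darker).
Net so far: 1 1/3 stops darker. Aperture: f/29 → f/25 → f/22 → f/20 → f/18.

f/18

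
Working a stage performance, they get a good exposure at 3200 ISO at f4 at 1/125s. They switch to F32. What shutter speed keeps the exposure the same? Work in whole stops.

1/2s

Aperture: f/4 → f/5.6 → f/8 → f/11 → f/16 → f/22 → f/32 — 6 stops narrower (darker).
Need 6 stops brighter from the shutter speed: 1/125 → 1/60 → 1/30 → 1/15 → 1/8 → 1/4 → 1/2.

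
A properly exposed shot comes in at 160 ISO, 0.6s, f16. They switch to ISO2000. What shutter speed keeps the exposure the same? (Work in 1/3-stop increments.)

1/20s

ISO: 160 → 200 → 250 → 320 → 400 → 500 → 640 → 800 → 1000 → 1250 → 1600 → 2000 — 3 2/3 stops higher (brighter).
Need 3 2/3 stops darker from the shutter speed: 0.6 → 0.5 → 0.4 → 0.3 → 1/4 → 1/5 → 1/6 → 1/8 → 1/10 → 1/13 → 1/15 → 1/20.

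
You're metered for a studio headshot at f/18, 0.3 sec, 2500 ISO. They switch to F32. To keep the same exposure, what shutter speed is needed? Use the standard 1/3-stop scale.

1 s

Aperture: f/18 → f/20 → f/22 → f/25 → f/29 → f/32 — 1 2/3 stops smaller aperture (darker).
Need 1 2/3 stops brighter from the shutter speed: 0.3 → 0.4 → 0.5 → 0.6 → 0.8 → 1.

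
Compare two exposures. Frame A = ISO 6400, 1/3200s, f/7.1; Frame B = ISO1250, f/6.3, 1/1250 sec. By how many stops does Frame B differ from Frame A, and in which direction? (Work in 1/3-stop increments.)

2/3 stop darker

Aperture: f/7.1 → f/6.3 — 1/3 stop wider (brighter).
Shutter speed: 1/3200 → 1/2500 → 1/2000 → 1/1600 → 1/1250 — 1 1/3 stops slower (brighter).
ISO: 6400 → 5000 → 4000 → 3200 → 2500 → 2000 → 1600 → 1250 — 2 1/3 stops lower (darker).
Net: +1/3 +1 1/3 −2 1/3 = −2/3 stops.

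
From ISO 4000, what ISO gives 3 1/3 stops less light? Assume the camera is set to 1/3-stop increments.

ISO: 4000 → 3200 → 2500 → 2000 → 1600 → 1250 → 1000 → 800 → 640 → 500 → 400 — 3 1/3 stops dropped (darker).

ISO 400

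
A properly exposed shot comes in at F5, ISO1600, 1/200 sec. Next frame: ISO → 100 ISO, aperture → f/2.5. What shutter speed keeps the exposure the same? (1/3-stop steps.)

1/50s

ISO: 1600 → 1250 → 1000 → 800 → 640 → 500 → 400 → 320 → 250 → 200 → 160 → 125 → 100 — 4 stops dropped (darker).
Aperture: f/5 → f/4.5 → f/4 → f/3.5 → f/3.2 → f/2.8 → f/2.5 — 2 stops larger aperture (brighter).
Net change so far: 2 stops darker. Offset with the shutter speed: 1/200 → 1/160 → 1/125 → 1/100 → 1/80 → 1/60 → 1/50.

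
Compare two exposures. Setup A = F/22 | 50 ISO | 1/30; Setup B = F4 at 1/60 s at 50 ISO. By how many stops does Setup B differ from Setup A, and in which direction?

Aperture: f/22 → f/16 → f/11 → f/8 → f/5.6 → f/4 — 5 stops wider (brighter).
Shutter speed: 1/30 → 1/60 — 1 stop faster (darker).
ISO: unchanged.
Net: +5 −1 = +4 stops.

4 stops brighter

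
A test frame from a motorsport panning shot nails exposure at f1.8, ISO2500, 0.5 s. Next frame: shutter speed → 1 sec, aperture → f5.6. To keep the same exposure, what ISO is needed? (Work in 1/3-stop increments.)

Shutter speed: 0.5 → 0.6 → 0.8 → 1 — 1 stop slower (brighter).
Aperture: f/1.8 → f/2 → f/2.2 → f/2.5 → f/2.8 → f/3.2 → f/3.5 → f/4 → f/4.5 → f/5 → f/5.6 — 3 1/3 stops smaller aperture (darker).
Net change so far: 2 1/3 stops darker. Offset with the ISO: 2500 → 3200 → 4000 → 5000 → 6400 → 8000 → 10000 → 12800.

ISO 12800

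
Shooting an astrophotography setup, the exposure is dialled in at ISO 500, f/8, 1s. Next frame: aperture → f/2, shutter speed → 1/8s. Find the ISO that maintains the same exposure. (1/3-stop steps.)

Aperture: f/8 → f/7.1 → f/6.3 → f/5.6 → f/5 → f/4.5 → f/4 → f/3.5 → f/3.2 → f/2.8 → f/2.5 → f/2.2 → f/2 — 4 stops wider (brighter).
Shutter speed: 1 → 0.8 → 0.6 → 0.5 → 0.4 → 0.3 → 1/4 → 1/5 → 1/6 → 1/8 — 3 stops faster (darker).
Net change so far: 1 stop brighter. Offset with the ISO: 500 → 400 → 320 → 250.

ISO 250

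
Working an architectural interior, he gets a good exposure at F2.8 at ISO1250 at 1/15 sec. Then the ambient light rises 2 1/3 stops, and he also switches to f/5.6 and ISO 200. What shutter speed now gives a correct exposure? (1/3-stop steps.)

Scene light: 2 1/3 stops brighter.
Aperture: f/2.8 → f/3.2 → f/3.5 → f/4 → f/4.5 → f/5 → f/5.6 — 2 stops narrower (darker).
ISO: 1250 → 1000 → 800 → 640 → 500 → 400 → 320 → 250 → 200 — 2 2/3 stops lower (darker).
Net so far: 2 1/3 stops darker. Shutter speed: 1/15 → 1/13 → 1/10 → 1/8 → 1/6 → 1/5 → 1/4 → 0.3.

0.3 s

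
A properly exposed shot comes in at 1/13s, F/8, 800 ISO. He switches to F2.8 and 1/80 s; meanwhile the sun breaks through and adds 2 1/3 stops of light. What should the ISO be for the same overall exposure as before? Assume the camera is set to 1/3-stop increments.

ISO 125

Scene light: 2 1/3 stops brighter.
Aperture: f/8 → f/7.1 → f/6.3 → f/5.6 → f/5 → f/4.5 → f/4 → f/3.5 → f/3.2 → f/2.8 — 3 stops wider (brighter).
Shutter speed: 1/13 → 1/15 → 1/20 → 1/25 → 1/30 → 1/40 → 1/50 → 1/60 → 1/80 — 2 2/3 stops shorter (darker).
Net so far: 2 2/3 stops brighter. ISO: 800 → 640 → 500 → 400 → 320 → 250 → 200 → 160 → 125.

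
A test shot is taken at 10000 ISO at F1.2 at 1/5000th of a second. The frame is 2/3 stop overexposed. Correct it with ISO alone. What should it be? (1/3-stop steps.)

ISO 6400

Overexposed by 2/3 stop → need 2/3 stop darker.
ISO: 10000 → 8000 → 6400.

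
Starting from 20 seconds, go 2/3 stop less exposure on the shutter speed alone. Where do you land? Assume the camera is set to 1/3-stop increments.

Shutter speed: 20 → 15 → 13 — 2/3 stop faster (darker).

13 s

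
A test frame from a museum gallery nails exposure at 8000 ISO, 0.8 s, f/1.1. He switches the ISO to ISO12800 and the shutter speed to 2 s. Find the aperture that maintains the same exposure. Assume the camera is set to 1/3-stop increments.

ISO: 8000 → 10000 → 12800 — 2/3 stop raised (brighter).
Shutter speed: 0.8 → 1 → 1.3 → 1.6 → 2 — 1 1/3 stops longer (brighter).
Net change so far: 2 stops brighter. Offset with the aperture: f/1.1 → f/1.2 → f/1.4 → f/1.6 → f/1.8 → f/2 → f/2.2.

f/2.2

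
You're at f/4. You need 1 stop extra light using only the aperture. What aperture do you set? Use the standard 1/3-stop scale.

f/2.8

Aperture: f/4 → f/3.5 → f/3.2 → f/2.8 — 1 stop opened up (brighter).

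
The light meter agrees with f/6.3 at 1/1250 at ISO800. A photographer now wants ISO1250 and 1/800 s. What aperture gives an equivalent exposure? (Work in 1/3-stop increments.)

ISO: 800 → 1000 → 1250 — 2/3 stop higher (brighter).
Shutter speed: 1/1250 → 1/1000 → 1/800 — 2/3 stop longer (brighter).
Net change so far: 1 1/3 stops brighter. Offset with the aperture: f/6.3 → f/7.1 → f/8 → f/9 → f/10.

f/10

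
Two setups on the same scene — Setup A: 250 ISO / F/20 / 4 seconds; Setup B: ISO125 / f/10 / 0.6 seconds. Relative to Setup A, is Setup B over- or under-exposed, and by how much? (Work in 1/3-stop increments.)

1 2/3 stops darker

Aperture: f/20 → f/18 → f/16 → f/14 → f/13 → f/11 → f/10 — 2 stops larger aperture (brighter).
Shutter speed: 4 → 3.2 → 2.5 → 2 → 1.6 → 1.3 → 1 → 0.8 → 0.6 — 2 2/3 stops faster (darker).
ISO: 250 → 200 → 160 → 125 — 1 stop dropped (darker).
Net: +2 −2 2/3 −1 = −1 2/3 stops.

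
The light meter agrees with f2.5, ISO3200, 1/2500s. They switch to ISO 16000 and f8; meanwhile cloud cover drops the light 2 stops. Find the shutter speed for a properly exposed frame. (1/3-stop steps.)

1/320s

Scene light: 2 stops darker.
ISO: 3200 → 4000 → 5000 → 6400 → 8000 → 10000 → 12800 → 16000 — 2 1/3 stops higher (brighter).
Aperture: f/2.5 → f/2.8 → f/3.2 → f/3.5 → f/4 → f/4.5 → f/5 → f/5.6 → f/6.3 → f/7.1 → f/8 — 3 1/3 stops stopped down (darker).
Net so far: 3 stops darker. Shutter speed: 1/2500 → 1/2000 → 1/1600 → 1/1250 → 1/1000 → 1/800 → 1/640 → 1/500 → 1/400 → 1/320.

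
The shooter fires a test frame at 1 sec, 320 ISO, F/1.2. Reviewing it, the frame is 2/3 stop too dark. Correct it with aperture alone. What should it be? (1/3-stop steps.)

Underexposed by 2/3 stop → need 2/3 stop brighter.
Aperture: f/1.2 → f/1.1 → f/1.0.

f/1.0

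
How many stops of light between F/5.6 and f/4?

1 stop

f/5.6 → f/4 — count the steps: 1 stop.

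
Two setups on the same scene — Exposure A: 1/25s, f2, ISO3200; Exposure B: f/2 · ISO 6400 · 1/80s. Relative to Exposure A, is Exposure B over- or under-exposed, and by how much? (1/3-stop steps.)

Aperture: unchanged.
Shutter speed: 1/25 → 1/30 → 1/40 → 1/50 → 1/60 → 1/80 — 1 2/3 stops faster (darker).
ISO: 3200 → 4000 → 5000 → 6400 — 1 stop higher (brighter).
Net: −1 2/3 +1 = −2/3 stops.

2/3 stop darker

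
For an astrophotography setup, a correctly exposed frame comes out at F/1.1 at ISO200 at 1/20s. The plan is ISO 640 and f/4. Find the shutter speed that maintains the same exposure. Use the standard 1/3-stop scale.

1/5s

ISO: 200 → 250 → 320 → 400 → 500 → 640 — 1 2/3 stops higher (brighter).
Aperture: f/1.1 → f/1.2 → f/1.4 → f/1.6 → f/1.8 → f/2 → f/2.2 → f/2.5 → f/2.8 → f/3.2 → f/3.5 → f/4 — 3 2/3 stops stopped down (darker).
Net change so far: 2 stops darker. Offset with the shutter speed: 1/20 → 1/15 → 1/13 → 1/10 → 1/8 → 1/6 → 1/5.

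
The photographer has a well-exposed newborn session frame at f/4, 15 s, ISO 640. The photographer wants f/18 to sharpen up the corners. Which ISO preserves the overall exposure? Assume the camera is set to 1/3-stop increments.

ISO 12800

Aperture: f/4 → f/4.5 → f/5 → f/5.6 → f/6.3 → f/7.1 → f/8 → f/9 → f/10 → f/11 → f/13 → f/14 → f/16 → f/18 — 4 1/3 stops stopped down (darker).
Need 4 1/3 stops brighter from the ISO: 640 → 800 → 1000 → 1250 → 1600 → 2000 → 2500 → 3200 → 4000 → 5000 → 6400 → 8000 → 10000 → 12800.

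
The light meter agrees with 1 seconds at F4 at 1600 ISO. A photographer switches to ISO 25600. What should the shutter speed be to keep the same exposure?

ISO: 1600 → 3200 → 6400 → 12800 → 25600 — 4 stops higher (brighter).
Need 4 stops darker from the shutter speed: 1 → 1/2 → 1/4 → 1/8 → 1/15.

1/15s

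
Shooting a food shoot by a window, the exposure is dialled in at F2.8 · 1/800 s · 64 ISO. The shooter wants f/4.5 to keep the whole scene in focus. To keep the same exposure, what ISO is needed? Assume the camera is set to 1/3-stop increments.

Aperture: f/2.8 → f/3.2 → f/3.5 → f/4 → f/4.5 — 1 1/3 stops stopped down (darker).
Need 1 1/3 stops brighter from the ISO: 64 → 80 → 100 → 125 → 160.

ISO 160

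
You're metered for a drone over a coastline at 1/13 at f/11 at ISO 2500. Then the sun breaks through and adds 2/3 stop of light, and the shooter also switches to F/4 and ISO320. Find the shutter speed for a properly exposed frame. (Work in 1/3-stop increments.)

1/20s

Scene light: 2/3 stop brighter.
Aperture: f/11 → f/10 → f/9 → f/8 → f/7.1 → f/6.3 → f/5.6 → f/5 → f/4.5 → f/4 — 3 stops opened up (brighter).
ISO: 2500 → 2000 → 1600 → 1250 → 1000 → 800 → 640 → 500 → 400 → 320 — 3 stops lower (darker).
Net so far: 2/3 stop brighter. Shutter speed: 1/13 → 1/15 → 1/20.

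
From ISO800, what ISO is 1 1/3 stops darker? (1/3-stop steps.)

ISO 320

ISO: 800 → 640 → 500 → 400 → 320 — 1 1/3 stops dropped (darker).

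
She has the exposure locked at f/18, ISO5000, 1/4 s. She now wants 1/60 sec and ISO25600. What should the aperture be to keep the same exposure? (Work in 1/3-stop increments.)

Shutter speed: 1/4 → 1/5 → 1/6 → 1/8 → 1/10 → 1/13 → 1/15 → 1/20 → 1/25 → 1/30 → 1/40 → 1/50 → 1/60 — 4 stops faster (darker).
ISO: 5000 → 6400 → 8000 → 10000 → 12800 → 16000 → 20000 → 25600 — 2 1/3 stops raised (brighter).
Net change so far: 1 2/3 stops darker. Offset with the aperture: f/18 → f/16 → f/14 → f/13 → f/11 → f/10.

f/10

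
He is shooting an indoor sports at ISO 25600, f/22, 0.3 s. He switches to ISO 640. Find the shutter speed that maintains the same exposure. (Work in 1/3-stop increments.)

13 s

ISO: 25600 → 20000 → 16000 → 12800 → 10000 → 8000 → 6400 → 5000 → 4000 → 3200 → 2500 → 2000 → 1600 → 1250 → 1000 → 800 → 640 — 5 1/3 stops lower (darker).
Need 5 1/3 stops brighter from the shutter speed: 0.3 → 0.4 → 0.5 → 0.6 → 0.8 → 1 → 1.3 → 1.6 → 2 → 2.5 → 3.2 → 4 → 5 → 6 → 8 → 10 → 13.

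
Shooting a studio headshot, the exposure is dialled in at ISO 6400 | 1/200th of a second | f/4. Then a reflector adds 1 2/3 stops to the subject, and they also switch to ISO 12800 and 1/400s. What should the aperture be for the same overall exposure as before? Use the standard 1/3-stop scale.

Scene light: 1 2/3 stops brighter.
ISO: 6400 → 8000 → 10000 → 12800 — 1 stop higher (brighter).
Shutter speed: 1/200 → 1/250 → 1/320 → 1/400 — 1 stop shorter (darker).
Net so far: 1 2/3 stops brighter. Aperture: f/4 → f/4.5 → f/5 → f/5.6 → f/6.3 → f/7.1.

f/7.1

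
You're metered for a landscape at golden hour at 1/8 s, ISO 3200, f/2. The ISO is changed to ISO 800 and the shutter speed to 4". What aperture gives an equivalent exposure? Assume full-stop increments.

ISO: 3200 → 1600 → 800 — 2 stops lower (darker).
Shutter speed: 1/8 → 1/4 → 1/2 → 1 → 2 → 4 — 5 stops slower (brighter).
Net change so far: 3 stops brighter. Offset with the aperture: f/2 → f/2.8 → f/4 → f/5.6.

f/5.6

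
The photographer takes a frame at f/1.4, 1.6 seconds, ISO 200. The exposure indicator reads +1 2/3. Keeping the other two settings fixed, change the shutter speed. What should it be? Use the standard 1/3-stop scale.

0.5 s

Overexposed by 1 2/3 stops → need 1 2/3 stops darker.
Shutter speed: 1.6 → 1.3 → 1 → 0.8 → 0.6 → 0.5.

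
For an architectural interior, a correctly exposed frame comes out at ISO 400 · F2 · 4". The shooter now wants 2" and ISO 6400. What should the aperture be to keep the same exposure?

f/5.6

Shutter speed: 4 → 2 — 1 stop faster (darker).
ISO: 400 → 800 → 1600 → 3200 → 6400 — 4 stops raised (brighter).
Net change so far: 3 stops brighter. Offset with the aperture: f/2 → f/2.8 → f/4 → f/5.6.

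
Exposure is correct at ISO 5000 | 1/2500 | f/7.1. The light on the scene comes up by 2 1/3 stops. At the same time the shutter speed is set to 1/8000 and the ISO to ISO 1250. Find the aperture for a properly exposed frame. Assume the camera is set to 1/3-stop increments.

Scene light: 2 1/3 stops brighter.
Shutter speed: 1/2500 → 1/3200 → 1/4000 → 1/5000 → 1/6400 → 1/8000 — 1 2/3 stops shorter (darker).
ISO: 5000 → 4000 → 3200 → 2500 → 2000 → 1600 → 1250 — 2 stops lower (darker).
Net so far: 1 1/3 stops darker. Aperture: f/7.1 → f/6.3 → f/5.6 → f/5 → f/4.5.

f/4.5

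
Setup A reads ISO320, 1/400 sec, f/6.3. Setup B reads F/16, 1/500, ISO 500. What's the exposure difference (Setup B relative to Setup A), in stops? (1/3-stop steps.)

2 1/3 stops darker

Aperture: f/6.3 → f/7.1 → f/8 → f/9 → f/10 → f/11 → f/13 → f/14 → f/16 — 2 2/3 stops stopped down (darker).
Shutter speed: 1/400 → 1/500 — 1/3 stop faster (darker).
ISO: 320 → 400 → 500 — 2/3 stop higher (brighter).
Net: −2 2/3 −1/3 +2/3 = −2 1/3 stops.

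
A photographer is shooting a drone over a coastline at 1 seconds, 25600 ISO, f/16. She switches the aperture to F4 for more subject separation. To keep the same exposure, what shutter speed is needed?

1/15s

Aperture: f/16 → f/11 → f/8 → f/5.6 → f/4 — 4 stops opened up (brighter).
Need 4 stops darker from the shutter speed: 1 → 1/2 → 1/4 → 1/8 → 1/15.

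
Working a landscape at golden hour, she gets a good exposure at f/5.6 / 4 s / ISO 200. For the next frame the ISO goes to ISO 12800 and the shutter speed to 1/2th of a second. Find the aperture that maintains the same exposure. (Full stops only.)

f/16

ISO: 200 → 400 → 800 → 1600 → 3200 → 6400 → 12800 — 6 stops higher (brighter).
Shutter speed: 4 → 2 → 1 → 1/2 — 3 stops faster (darker).
Net change so far: 3 stops brighter. Offset with the aperture: f/5.6 → f/8 → f/11 → f/16.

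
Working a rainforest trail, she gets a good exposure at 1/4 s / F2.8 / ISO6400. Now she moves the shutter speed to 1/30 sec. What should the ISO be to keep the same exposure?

ISO 51200

Shutter speed: 1/4 → 1/8 → 1/15 → 1/30 — 3 stops shorter (darker).
Need 3 stops brighter from the ISO: 6400 → 12800 → 25600 → 51200.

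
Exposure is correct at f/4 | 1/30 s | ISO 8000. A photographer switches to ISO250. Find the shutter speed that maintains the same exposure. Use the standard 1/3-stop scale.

1 s

ISO: 8000 → 6400 → 5000 → 4000 → 3200 → 2500 → 2000 → 1600 → 1250 → 1000 → 800 → 640 → 500 → 400 → 320 → 250 — 5 stops lower (darker).
Need 5 stops brighter from the shutter speed: 1/30 → 1/25 → 1/20 → 1/15 → 1/13 → 1/10 → 1/8 → 1/6 → 1/5 → 1/4 → 0.3 → 0.4 → 0.5 → 0.6 → 0.8 → 1.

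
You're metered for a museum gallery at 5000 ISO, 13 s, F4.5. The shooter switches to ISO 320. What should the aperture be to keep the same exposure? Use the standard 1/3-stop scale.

f/1.1

ISO: 5000 → 4000 → 3200 → 2500 → 2000 → 1600 → 1250 → 1000 → 800 → 640 → 500 → 400 → 320 — 4 stops dropped (darker).
Need 4 stops brighter from the aperture: f/4.5 → f/4 → f/3.5 → f/3.2 → f/2.8 → f/2.5 → f/2.2 → f/2 → f/1.8 → f/1.6 → f/1.4 → f/1.2 → f/1.1.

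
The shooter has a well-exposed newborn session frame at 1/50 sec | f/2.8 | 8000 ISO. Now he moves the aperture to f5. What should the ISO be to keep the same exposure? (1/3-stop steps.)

Aperture: f/2.8 → f/3.2 → f/3.5 → f/4 → f/4.5 → f/5 — 1 2/3 stops stopped down (darker).
Need 1 2/3 stops brighter from the ISO: 8000 → 10000 → 12800 → 16000 → 20000 → 25600.

ISO 25600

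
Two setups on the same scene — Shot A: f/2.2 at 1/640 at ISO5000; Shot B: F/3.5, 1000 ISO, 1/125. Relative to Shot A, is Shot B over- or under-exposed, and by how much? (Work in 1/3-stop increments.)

1 1/3 stops darker

Aperture: f/2.2 → f/2.5 → f/2.8 → f/3.2 → f/3.5 — 1 1/3 stops smaller aperture (darker).
Shutter speed: 1/640 → 1/500 → 1/400 → 1/320 → 1/250 → 1/200 → 1/160 → 1/125 — 2 1/3 stops slower (brighter).
ISO: 5000 → 4000 → 3200 → 2500 → 2000 → 1600 → 1250 → 1000 — 2 1/3 stops dropped (darker).
Net: −1 1/3 +2 1/3 −2 1/3 = −1 1/3 stops.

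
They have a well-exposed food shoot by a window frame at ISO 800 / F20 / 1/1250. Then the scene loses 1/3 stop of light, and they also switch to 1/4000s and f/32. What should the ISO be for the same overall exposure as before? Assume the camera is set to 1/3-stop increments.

Scene light: 1/3 stop darker.
Shutter speed: 1/1250 → 1/1600 → 1/2000 → 1/2500 → 1/3200 → 1/4000 — 1 2/3 stops faster (darker).
Aperture: f/20 → f/22 → f/25 → f/29 → f/32 — 1 1/3 stops stopped down (darker).
Net so far: 3 1/3 stops darker. ISO: 800 → 1000 → 1250 → 1600 → 2000 → 2500 → 3200 → 4000 → 5000 → 6400 → 8000.

ISO 8000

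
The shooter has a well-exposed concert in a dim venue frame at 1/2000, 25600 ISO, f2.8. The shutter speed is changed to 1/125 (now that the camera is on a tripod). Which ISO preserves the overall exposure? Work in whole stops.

Shutter speed: 1/2000 → 1/1000 → 1/500 → 1/250 → 1/125 — 4 stops slower (brighter).
Need 4 stops darker from the ISO: 25600 → 12800 → 6400 → 3200 → 1600.

ISO 1600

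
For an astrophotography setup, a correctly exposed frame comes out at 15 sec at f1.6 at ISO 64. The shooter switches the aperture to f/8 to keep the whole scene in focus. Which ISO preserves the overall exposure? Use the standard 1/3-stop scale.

Aperture: f/1.6 → f/1.8 → f/2 → f/2.2 → f/2.5 → f/2.8 → f/3.2 → f/3.5 → f/4 → f/4.5 → f/5 → f/5.6 → f/6.3 → f/7.1 → f/8 — 4 2/3 stops narrower (darker).
Need 4 2/3 stops brighter from the ISO: 64 → 80 → 100 → 125 → 160 → 200 → 250 → 320 → 400 → 500 → 640 → 800 → 1000 → 1250 → 1600.

ISO 1600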